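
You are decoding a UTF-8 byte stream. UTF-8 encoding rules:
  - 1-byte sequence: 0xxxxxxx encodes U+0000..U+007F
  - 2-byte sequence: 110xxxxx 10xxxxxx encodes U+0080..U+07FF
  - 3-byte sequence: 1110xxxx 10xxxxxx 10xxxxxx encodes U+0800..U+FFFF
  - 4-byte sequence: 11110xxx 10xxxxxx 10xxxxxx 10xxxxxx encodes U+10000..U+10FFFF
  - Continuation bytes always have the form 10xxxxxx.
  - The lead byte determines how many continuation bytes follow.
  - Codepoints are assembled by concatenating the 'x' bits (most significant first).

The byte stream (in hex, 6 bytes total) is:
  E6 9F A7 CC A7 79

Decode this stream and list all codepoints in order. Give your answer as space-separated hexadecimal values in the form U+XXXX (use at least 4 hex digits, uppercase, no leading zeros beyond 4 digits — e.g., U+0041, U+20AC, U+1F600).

Answer: U+67E7 U+0327 U+0079

Derivation:
Byte[0]=E6: 3-byte lead, need 2 cont bytes. acc=0x6
Byte[1]=9F: continuation. acc=(acc<<6)|0x1F=0x19F
Byte[2]=A7: continuation. acc=(acc<<6)|0x27=0x67E7
Completed: cp=U+67E7 (starts at byte 0)
Byte[3]=CC: 2-byte lead, need 1 cont bytes. acc=0xC
Byte[4]=A7: continuation. acc=(acc<<6)|0x27=0x327
Completed: cp=U+0327 (starts at byte 3)
Byte[5]=79: 1-byte ASCII. cp=U+0079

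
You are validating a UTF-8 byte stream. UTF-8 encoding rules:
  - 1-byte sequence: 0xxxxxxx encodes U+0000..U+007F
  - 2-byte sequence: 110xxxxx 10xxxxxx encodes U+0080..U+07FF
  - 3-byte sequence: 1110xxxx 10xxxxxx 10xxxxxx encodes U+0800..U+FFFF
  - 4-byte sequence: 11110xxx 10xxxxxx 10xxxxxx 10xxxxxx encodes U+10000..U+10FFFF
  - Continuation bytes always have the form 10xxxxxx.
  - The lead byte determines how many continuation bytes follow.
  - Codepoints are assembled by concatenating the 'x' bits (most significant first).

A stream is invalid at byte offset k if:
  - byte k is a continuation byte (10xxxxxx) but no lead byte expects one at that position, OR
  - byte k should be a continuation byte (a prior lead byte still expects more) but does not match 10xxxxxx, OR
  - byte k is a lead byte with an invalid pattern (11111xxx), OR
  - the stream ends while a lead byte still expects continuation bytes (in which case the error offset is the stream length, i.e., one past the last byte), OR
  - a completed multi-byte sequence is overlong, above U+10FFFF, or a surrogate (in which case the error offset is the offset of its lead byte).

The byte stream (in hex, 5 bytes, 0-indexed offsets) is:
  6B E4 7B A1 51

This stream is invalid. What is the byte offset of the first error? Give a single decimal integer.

Answer: 2

Derivation:
Byte[0]=6B: 1-byte ASCII. cp=U+006B
Byte[1]=E4: 3-byte lead, need 2 cont bytes. acc=0x4
Byte[2]=7B: expected 10xxxxxx continuation. INVALID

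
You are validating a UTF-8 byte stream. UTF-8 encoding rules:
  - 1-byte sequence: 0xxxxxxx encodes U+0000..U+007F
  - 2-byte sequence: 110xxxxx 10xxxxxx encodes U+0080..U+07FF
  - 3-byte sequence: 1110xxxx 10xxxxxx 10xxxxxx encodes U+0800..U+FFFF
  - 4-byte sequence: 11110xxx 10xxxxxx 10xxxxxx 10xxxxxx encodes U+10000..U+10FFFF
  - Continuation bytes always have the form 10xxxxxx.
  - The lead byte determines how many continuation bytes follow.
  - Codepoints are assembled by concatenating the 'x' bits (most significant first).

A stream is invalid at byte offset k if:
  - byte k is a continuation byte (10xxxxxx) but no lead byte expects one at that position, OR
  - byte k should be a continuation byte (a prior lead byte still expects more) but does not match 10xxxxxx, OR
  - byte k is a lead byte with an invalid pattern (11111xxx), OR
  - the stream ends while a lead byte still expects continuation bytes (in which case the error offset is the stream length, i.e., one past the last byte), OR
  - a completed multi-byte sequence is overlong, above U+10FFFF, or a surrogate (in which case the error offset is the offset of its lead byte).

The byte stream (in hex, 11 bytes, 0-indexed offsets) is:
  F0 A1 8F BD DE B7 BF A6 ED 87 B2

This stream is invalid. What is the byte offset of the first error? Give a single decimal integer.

Answer: 6

Derivation:
Byte[0]=F0: 4-byte lead, need 3 cont bytes. acc=0x0
Byte[1]=A1: continuation. acc=(acc<<6)|0x21=0x21
Byte[2]=8F: continuation. acc=(acc<<6)|0x0F=0x84F
Byte[3]=BD: continuation. acc=(acc<<6)|0x3D=0x213FD
Completed: cp=U+213FD (starts at byte 0)
Byte[4]=DE: 2-byte lead, need 1 cont bytes. acc=0x1E
Byte[5]=B7: continuation. acc=(acc<<6)|0x37=0x7B7
Completed: cp=U+07B7 (starts at byte 4)
Byte[6]=BF: INVALID lead byte (not 0xxx/110x/1110/11110)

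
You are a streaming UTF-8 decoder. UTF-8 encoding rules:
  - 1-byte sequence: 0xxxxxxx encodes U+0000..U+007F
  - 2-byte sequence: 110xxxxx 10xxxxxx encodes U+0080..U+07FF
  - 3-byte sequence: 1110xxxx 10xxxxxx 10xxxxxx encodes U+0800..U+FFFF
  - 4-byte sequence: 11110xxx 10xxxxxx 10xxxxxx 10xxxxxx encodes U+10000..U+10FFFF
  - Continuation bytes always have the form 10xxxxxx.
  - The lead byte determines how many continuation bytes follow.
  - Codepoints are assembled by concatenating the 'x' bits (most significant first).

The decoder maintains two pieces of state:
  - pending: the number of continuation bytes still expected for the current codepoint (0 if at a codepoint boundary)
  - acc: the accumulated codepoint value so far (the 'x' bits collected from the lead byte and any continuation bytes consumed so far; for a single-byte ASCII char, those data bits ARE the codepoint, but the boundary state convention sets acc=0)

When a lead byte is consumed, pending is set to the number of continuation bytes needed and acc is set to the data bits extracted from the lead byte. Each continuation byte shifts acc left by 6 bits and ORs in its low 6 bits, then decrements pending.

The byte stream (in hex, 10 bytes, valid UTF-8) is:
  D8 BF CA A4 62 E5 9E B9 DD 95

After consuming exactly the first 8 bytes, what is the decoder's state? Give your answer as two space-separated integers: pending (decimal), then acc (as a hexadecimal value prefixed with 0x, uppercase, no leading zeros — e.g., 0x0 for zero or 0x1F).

Byte[0]=D8: 2-byte lead. pending=1, acc=0x18
Byte[1]=BF: continuation. acc=(acc<<6)|0x3F=0x63F, pending=0
Byte[2]=CA: 2-byte lead. pending=1, acc=0xA
Byte[3]=A4: continuation. acc=(acc<<6)|0x24=0x2A4, pending=0
Byte[4]=62: 1-byte. pending=0, acc=0x0
Byte[5]=E5: 3-byte lead. pending=2, acc=0x5
Byte[6]=9E: continuation. acc=(acc<<6)|0x1E=0x15E, pending=1
Byte[7]=B9: continuation. acc=(acc<<6)|0x39=0x57B9, pending=0

Answer: 0 0x57B9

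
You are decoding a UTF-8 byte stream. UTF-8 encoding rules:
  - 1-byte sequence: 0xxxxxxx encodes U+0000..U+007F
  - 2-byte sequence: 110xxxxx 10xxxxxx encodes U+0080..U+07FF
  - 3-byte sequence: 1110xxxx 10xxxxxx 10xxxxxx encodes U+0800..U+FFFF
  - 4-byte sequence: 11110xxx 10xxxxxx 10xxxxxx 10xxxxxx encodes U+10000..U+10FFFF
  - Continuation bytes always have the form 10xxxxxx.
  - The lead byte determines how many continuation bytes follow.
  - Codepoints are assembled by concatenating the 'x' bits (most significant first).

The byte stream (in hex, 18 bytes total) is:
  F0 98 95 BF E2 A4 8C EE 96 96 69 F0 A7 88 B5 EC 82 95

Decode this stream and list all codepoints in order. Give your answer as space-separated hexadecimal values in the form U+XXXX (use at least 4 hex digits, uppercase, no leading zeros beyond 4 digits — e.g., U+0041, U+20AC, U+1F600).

Byte[0]=F0: 4-byte lead, need 3 cont bytes. acc=0x0
Byte[1]=98: continuation. acc=(acc<<6)|0x18=0x18
Byte[2]=95: continuation. acc=(acc<<6)|0x15=0x615
Byte[3]=BF: continuation. acc=(acc<<6)|0x3F=0x1857F
Completed: cp=U+1857F (starts at byte 0)
Byte[4]=E2: 3-byte lead, need 2 cont bytes. acc=0x2
Byte[5]=A4: continuation. acc=(acc<<6)|0x24=0xA4
Byte[6]=8C: continuation. acc=(acc<<6)|0x0C=0x290C
Completed: cp=U+290C (starts at byte 4)
Byte[7]=EE: 3-byte lead, need 2 cont bytes. acc=0xE
Byte[8]=96: continuation. acc=(acc<<6)|0x16=0x396
Byte[9]=96: continuation. acc=(acc<<6)|0x16=0xE596
Completed: cp=U+E596 (starts at byte 7)
Byte[10]=69: 1-byte ASCII. cp=U+0069
Byte[11]=F0: 4-byte lead, need 3 cont bytes. acc=0x0
Byte[12]=A7: continuation. acc=(acc<<6)|0x27=0x27
Byte[13]=88: continuation. acc=(acc<<6)|0x08=0x9C8
Byte[14]=B5: continuation. acc=(acc<<6)|0x35=0x27235
Completed: cp=U+27235 (starts at byte 11)
Byte[15]=EC: 3-byte lead, need 2 cont bytes. acc=0xC
Byte[16]=82: continuation. acc=(acc<<6)|0x02=0x302
Byte[17]=95: continuation. acc=(acc<<6)|0x15=0xC095
Completed: cp=U+C095 (starts at byte 15)

Answer: U+1857F U+290C U+E596 U+0069 U+27235 U+C095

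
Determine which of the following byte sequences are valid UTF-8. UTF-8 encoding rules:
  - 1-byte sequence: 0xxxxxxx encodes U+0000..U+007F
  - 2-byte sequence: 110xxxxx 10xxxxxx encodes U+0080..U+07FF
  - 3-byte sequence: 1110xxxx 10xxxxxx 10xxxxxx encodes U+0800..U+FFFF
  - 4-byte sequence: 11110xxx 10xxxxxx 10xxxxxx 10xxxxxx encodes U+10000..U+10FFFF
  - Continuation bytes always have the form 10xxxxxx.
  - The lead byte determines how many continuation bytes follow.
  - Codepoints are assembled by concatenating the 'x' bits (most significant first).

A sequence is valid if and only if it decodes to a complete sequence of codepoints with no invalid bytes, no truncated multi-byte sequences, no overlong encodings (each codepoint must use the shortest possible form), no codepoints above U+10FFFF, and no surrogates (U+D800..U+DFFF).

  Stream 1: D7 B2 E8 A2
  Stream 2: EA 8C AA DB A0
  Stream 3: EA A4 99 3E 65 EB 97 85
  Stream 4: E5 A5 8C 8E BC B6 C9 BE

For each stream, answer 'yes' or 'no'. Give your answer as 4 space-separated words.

Stream 1: error at byte offset 4. INVALID
Stream 2: decodes cleanly. VALID
Stream 3: decodes cleanly. VALID
Stream 4: error at byte offset 3. INVALID

Answer: no yes yes no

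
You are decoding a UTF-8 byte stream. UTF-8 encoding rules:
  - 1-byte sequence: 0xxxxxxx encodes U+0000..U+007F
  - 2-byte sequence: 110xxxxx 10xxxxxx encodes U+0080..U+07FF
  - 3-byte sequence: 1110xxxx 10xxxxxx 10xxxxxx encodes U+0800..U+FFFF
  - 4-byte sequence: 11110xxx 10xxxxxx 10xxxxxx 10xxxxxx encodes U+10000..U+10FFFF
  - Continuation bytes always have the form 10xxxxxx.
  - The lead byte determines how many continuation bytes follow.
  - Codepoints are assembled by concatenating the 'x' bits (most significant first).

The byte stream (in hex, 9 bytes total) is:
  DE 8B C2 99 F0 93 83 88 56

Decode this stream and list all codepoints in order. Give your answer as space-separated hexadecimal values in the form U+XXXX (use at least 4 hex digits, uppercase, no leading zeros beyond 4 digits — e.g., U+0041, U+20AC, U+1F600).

Byte[0]=DE: 2-byte lead, need 1 cont bytes. acc=0x1E
Byte[1]=8B: continuation. acc=(acc<<6)|0x0B=0x78B
Completed: cp=U+078B (starts at byte 0)
Byte[2]=C2: 2-byte lead, need 1 cont bytes. acc=0x2
Byte[3]=99: continuation. acc=(acc<<6)|0x19=0x99
Completed: cp=U+0099 (starts at byte 2)
Byte[4]=F0: 4-byte lead, need 3 cont bytes. acc=0x0
Byte[5]=93: continuation. acc=(acc<<6)|0x13=0x13
Byte[6]=83: continuation. acc=(acc<<6)|0x03=0x4C3
Byte[7]=88: continuation. acc=(acc<<6)|0x08=0x130C8
Completed: cp=U+130C8 (starts at byte 4)
Byte[8]=56: 1-byte ASCII. cp=U+0056

Answer: U+078B U+0099 U+130C8 U+0056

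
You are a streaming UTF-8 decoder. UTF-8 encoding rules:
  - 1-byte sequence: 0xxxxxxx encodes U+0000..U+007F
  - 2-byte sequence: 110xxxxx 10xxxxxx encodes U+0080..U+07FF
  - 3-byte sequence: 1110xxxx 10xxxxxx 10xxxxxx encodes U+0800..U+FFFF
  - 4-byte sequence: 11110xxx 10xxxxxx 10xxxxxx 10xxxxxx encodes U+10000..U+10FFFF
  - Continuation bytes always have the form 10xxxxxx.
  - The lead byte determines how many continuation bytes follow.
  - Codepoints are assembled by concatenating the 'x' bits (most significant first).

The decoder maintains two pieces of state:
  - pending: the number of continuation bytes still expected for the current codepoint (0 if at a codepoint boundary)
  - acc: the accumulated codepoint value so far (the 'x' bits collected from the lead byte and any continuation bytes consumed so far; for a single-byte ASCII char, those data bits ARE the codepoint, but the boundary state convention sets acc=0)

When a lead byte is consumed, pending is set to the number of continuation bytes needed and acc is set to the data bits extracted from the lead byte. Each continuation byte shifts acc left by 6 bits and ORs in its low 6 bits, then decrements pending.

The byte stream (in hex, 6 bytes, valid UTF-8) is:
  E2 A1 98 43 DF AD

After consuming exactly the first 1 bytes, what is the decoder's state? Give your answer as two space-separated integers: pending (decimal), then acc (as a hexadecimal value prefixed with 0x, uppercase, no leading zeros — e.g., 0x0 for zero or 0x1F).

Byte[0]=E2: 3-byte lead. pending=2, acc=0x2

Answer: 2 0x2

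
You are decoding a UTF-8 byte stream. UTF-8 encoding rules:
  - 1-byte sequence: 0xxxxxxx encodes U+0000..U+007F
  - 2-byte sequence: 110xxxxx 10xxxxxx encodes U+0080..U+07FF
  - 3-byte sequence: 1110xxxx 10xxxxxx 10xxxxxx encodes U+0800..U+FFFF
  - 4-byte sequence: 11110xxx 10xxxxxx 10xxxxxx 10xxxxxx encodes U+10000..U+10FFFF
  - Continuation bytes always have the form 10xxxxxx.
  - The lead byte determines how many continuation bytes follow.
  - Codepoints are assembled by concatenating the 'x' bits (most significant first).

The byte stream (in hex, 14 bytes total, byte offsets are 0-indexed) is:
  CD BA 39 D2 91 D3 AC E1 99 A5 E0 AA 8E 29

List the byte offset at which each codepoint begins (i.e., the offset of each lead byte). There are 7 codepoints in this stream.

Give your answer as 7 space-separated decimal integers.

Answer: 0 2 3 5 7 10 13

Derivation:
Byte[0]=CD: 2-byte lead, need 1 cont bytes. acc=0xD
Byte[1]=BA: continuation. acc=(acc<<6)|0x3A=0x37A
Completed: cp=U+037A (starts at byte 0)
Byte[2]=39: 1-byte ASCII. cp=U+0039
Byte[3]=D2: 2-byte lead, need 1 cont bytes. acc=0x12
Byte[4]=91: continuation. acc=(acc<<6)|0x11=0x491
Completed: cp=U+0491 (starts at byte 3)
Byte[5]=D3: 2-byte lead, need 1 cont bytes. acc=0x13
Byte[6]=AC: continuation. acc=(acc<<6)|0x2C=0x4EC
Completed: cp=U+04EC (starts at byte 5)
Byte[7]=E1: 3-byte lead, need 2 cont bytes. acc=0x1
Byte[8]=99: continuation. acc=(acc<<6)|0x19=0x59
Byte[9]=A5: continuation. acc=(acc<<6)|0x25=0x1665
Completed: cp=U+1665 (starts at byte 7)
Byte[10]=E0: 3-byte lead, need 2 cont bytes. acc=0x0
Byte[11]=AA: continuation. acc=(acc<<6)|0x2A=0x2A
Byte[12]=8E: continuation. acc=(acc<<6)|0x0E=0xA8E
Completed: cp=U+0A8E (starts at byte 10)
Byte[13]=29: 1-byte ASCII. cp=U+0029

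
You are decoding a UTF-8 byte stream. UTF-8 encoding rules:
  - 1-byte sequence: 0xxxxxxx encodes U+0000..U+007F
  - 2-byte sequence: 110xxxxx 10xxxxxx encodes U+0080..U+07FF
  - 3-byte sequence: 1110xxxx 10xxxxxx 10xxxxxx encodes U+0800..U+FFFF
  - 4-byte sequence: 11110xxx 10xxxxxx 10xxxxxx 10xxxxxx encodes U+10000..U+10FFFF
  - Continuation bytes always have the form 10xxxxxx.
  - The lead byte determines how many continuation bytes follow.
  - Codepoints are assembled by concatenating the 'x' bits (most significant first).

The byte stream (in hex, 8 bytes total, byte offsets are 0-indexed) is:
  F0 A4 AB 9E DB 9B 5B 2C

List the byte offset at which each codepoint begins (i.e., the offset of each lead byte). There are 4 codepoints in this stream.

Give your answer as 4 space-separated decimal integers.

Byte[0]=F0: 4-byte lead, need 3 cont bytes. acc=0x0
Byte[1]=A4: continuation. acc=(acc<<6)|0x24=0x24
Byte[2]=AB: continuation. acc=(acc<<6)|0x2B=0x92B
Byte[3]=9E: continuation. acc=(acc<<6)|0x1E=0x24ADE
Completed: cp=U+24ADE (starts at byte 0)
Byte[4]=DB: 2-byte lead, need 1 cont bytes. acc=0x1B
Byte[5]=9B: continuation. acc=(acc<<6)|0x1B=0x6DB
Completed: cp=U+06DB (starts at byte 4)
Byte[6]=5B: 1-byte ASCII. cp=U+005B
Byte[7]=2C: 1-byte ASCII. cp=U+002C

Answer: 0 4 6 7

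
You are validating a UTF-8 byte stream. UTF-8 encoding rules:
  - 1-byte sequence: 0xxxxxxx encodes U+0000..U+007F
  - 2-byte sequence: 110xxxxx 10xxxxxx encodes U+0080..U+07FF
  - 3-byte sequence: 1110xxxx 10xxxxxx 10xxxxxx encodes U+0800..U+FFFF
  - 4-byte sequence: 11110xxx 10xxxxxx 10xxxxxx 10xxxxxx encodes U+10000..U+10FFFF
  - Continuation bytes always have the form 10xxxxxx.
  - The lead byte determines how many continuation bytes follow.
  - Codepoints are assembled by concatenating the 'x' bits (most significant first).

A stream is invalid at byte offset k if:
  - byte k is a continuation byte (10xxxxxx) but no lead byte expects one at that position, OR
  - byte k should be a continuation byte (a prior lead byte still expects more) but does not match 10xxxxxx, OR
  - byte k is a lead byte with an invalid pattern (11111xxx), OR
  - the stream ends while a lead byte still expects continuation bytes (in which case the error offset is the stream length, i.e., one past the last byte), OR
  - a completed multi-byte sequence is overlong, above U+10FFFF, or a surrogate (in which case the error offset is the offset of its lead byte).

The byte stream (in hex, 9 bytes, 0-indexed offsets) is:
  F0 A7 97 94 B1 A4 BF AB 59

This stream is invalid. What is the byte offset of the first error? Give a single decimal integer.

Answer: 4

Derivation:
Byte[0]=F0: 4-byte lead, need 3 cont bytes. acc=0x0
Byte[1]=A7: continuation. acc=(acc<<6)|0x27=0x27
Byte[2]=97: continuation. acc=(acc<<6)|0x17=0x9D7
Byte[3]=94: continuation. acc=(acc<<6)|0x14=0x275D4
Completed: cp=U+275D4 (starts at byte 0)
Byte[4]=B1: INVALID lead byte (not 0xxx/110x/1110/11110)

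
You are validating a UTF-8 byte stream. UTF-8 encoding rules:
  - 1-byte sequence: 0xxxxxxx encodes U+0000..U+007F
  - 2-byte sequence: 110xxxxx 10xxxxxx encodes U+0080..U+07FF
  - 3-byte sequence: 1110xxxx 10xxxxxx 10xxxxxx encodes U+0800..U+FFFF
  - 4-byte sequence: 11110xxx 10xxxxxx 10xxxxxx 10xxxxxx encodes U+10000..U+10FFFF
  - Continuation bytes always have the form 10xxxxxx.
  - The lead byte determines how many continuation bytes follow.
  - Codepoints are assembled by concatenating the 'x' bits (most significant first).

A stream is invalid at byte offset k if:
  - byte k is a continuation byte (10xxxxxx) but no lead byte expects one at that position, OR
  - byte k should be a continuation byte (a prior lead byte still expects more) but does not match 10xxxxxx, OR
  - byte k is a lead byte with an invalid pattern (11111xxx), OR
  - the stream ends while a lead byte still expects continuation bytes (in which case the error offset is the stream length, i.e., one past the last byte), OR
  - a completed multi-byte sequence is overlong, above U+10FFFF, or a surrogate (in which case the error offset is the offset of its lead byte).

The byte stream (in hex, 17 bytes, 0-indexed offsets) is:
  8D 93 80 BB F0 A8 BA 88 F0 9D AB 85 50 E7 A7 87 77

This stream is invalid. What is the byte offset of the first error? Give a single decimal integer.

Answer: 0

Derivation:
Byte[0]=8D: INVALID lead byte (not 0xxx/110x/1110/11110)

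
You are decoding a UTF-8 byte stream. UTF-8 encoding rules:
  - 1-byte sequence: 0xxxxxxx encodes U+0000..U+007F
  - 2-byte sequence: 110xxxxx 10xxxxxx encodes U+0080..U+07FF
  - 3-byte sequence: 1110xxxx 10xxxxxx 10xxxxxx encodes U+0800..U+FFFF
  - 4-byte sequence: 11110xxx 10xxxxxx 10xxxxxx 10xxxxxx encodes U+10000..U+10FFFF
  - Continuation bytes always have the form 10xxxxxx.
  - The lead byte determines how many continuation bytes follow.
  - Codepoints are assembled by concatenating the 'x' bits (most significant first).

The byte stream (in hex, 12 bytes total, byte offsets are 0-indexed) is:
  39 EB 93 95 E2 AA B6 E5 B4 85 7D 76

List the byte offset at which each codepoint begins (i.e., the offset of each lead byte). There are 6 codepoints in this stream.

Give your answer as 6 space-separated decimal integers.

Byte[0]=39: 1-byte ASCII. cp=U+0039
Byte[1]=EB: 3-byte lead, need 2 cont bytes. acc=0xB
Byte[2]=93: continuation. acc=(acc<<6)|0x13=0x2D3
Byte[3]=95: continuation. acc=(acc<<6)|0x15=0xB4D5
Completed: cp=U+B4D5 (starts at byte 1)
Byte[4]=E2: 3-byte lead, need 2 cont bytes. acc=0x2
Byte[5]=AA: continuation. acc=(acc<<6)|0x2A=0xAA
Byte[6]=B6: continuation. acc=(acc<<6)|0x36=0x2AB6
Completed: cp=U+2AB6 (starts at byte 4)
Byte[7]=E5: 3-byte lead, need 2 cont bytes. acc=0x5
Byte[8]=B4: continuation. acc=(acc<<6)|0x34=0x174
Byte[9]=85: continuation. acc=(acc<<6)|0x05=0x5D05
Completed: cp=U+5D05 (starts at byte 7)
Byte[10]=7D: 1-byte ASCII. cp=U+007D
Byte[11]=76: 1-byte ASCII. cp=U+0076

Answer: 0 1 4 7 10 11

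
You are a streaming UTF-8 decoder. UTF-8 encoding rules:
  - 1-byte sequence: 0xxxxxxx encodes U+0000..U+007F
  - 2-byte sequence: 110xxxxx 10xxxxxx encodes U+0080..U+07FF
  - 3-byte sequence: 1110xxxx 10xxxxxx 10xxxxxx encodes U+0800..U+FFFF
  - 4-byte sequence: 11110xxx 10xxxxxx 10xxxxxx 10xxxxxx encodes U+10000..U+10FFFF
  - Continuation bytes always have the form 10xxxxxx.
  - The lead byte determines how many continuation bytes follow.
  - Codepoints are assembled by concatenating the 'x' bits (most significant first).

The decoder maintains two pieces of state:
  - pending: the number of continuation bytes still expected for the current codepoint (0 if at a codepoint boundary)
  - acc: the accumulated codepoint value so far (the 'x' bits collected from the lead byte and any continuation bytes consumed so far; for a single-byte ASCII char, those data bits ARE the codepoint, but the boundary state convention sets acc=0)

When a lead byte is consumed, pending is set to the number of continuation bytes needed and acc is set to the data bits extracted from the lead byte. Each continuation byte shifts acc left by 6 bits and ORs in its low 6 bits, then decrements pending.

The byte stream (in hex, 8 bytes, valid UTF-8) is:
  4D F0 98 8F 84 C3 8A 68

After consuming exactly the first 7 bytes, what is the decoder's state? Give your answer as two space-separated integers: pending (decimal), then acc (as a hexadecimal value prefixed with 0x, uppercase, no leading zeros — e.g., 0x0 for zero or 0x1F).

Answer: 0 0xCA

Derivation:
Byte[0]=4D: 1-byte. pending=0, acc=0x0
Byte[1]=F0: 4-byte lead. pending=3, acc=0x0
Byte[2]=98: continuation. acc=(acc<<6)|0x18=0x18, pending=2
Byte[3]=8F: continuation. acc=(acc<<6)|0x0F=0x60F, pending=1
Byte[4]=84: continuation. acc=(acc<<6)|0x04=0x183C4, pending=0
Byte[5]=C3: 2-byte lead. pending=1, acc=0x3
Byte[6]=8A: continuation. acc=(acc<<6)|0x0A=0xCA, pending=0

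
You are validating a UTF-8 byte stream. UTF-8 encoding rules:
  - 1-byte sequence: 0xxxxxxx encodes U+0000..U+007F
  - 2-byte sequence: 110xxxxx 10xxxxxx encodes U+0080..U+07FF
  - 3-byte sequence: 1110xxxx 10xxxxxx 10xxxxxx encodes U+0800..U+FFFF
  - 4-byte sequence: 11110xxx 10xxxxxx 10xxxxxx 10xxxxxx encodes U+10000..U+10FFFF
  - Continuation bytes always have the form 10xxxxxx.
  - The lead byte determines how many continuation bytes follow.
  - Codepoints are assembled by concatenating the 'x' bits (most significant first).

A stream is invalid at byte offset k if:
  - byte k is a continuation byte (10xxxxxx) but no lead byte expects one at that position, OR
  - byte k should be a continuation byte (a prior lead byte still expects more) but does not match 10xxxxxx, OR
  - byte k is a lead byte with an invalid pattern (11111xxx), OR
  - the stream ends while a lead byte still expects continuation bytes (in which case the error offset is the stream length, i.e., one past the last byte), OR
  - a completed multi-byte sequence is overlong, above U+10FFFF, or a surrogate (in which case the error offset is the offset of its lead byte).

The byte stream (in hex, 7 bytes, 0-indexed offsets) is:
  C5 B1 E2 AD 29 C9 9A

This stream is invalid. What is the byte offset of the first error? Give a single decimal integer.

Byte[0]=C5: 2-byte lead, need 1 cont bytes. acc=0x5
Byte[1]=B1: continuation. acc=(acc<<6)|0x31=0x171
Completed: cp=U+0171 (starts at byte 0)
Byte[2]=E2: 3-byte lead, need 2 cont bytes. acc=0x2
Byte[3]=AD: continuation. acc=(acc<<6)|0x2D=0xAD
Byte[4]=29: expected 10xxxxxx continuation. INVALID

Answer: 4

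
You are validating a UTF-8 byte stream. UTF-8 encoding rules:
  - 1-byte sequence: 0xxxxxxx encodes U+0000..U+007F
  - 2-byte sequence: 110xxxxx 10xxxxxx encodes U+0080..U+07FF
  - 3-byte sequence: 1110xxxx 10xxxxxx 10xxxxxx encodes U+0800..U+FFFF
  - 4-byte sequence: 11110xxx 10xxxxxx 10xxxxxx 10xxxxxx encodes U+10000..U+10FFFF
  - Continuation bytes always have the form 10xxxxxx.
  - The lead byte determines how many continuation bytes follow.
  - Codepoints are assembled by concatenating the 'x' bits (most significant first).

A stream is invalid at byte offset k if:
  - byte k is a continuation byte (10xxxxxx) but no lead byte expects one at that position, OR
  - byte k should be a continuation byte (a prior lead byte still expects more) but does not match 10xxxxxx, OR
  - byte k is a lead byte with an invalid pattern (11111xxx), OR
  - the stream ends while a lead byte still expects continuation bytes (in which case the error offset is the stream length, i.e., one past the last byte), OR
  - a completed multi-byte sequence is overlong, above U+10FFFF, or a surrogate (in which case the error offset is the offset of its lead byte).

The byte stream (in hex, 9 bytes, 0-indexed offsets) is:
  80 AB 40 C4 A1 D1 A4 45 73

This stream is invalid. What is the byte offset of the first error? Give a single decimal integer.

Answer: 0

Derivation:
Byte[0]=80: INVALID lead byte (not 0xxx/110x/1110/11110)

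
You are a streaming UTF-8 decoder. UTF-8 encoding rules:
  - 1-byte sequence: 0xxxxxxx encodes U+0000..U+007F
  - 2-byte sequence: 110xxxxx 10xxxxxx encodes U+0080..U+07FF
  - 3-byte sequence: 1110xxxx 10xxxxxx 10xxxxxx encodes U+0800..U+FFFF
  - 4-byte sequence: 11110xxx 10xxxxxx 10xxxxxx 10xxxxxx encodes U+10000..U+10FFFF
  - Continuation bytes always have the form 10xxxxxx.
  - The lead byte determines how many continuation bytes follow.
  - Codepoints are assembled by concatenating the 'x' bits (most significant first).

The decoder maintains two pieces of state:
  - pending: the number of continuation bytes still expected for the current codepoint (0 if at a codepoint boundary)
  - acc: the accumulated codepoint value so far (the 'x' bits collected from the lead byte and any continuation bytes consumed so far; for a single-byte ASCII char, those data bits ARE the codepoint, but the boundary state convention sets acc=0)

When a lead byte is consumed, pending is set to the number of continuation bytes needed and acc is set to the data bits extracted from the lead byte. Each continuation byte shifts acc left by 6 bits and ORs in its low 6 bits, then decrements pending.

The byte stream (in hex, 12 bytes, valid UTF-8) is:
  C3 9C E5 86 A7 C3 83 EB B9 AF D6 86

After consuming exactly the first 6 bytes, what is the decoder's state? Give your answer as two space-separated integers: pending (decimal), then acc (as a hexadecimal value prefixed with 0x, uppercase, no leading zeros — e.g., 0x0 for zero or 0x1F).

Byte[0]=C3: 2-byte lead. pending=1, acc=0x3
Byte[1]=9C: continuation. acc=(acc<<6)|0x1C=0xDC, pending=0
Byte[2]=E5: 3-byte lead. pending=2, acc=0x5
Byte[3]=86: continuation. acc=(acc<<6)|0x06=0x146, pending=1
Byte[4]=A7: continuation. acc=(acc<<6)|0x27=0x51A7, pending=0
Byte[5]=C3: 2-byte lead. pending=1, acc=0x3

Answer: 1 0x3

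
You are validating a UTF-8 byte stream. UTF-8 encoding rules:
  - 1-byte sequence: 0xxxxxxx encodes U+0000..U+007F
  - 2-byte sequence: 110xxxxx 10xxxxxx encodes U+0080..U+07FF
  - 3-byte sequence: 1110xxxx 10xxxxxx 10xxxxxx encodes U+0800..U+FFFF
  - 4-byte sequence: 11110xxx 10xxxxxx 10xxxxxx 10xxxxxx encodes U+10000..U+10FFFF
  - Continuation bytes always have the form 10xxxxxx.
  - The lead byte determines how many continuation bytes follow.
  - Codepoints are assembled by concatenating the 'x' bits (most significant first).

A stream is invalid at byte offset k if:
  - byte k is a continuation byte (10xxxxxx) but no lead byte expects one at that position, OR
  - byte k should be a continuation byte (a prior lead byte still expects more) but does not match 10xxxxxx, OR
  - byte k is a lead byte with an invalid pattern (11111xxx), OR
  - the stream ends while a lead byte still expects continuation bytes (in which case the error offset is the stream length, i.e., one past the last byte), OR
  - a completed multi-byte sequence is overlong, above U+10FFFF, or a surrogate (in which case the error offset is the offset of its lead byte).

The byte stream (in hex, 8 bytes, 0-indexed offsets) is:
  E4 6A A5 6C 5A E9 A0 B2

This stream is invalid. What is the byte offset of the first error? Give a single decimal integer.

Answer: 1

Derivation:
Byte[0]=E4: 3-byte lead, need 2 cont bytes. acc=0x4
Byte[1]=6A: expected 10xxxxxx continuation. INVALID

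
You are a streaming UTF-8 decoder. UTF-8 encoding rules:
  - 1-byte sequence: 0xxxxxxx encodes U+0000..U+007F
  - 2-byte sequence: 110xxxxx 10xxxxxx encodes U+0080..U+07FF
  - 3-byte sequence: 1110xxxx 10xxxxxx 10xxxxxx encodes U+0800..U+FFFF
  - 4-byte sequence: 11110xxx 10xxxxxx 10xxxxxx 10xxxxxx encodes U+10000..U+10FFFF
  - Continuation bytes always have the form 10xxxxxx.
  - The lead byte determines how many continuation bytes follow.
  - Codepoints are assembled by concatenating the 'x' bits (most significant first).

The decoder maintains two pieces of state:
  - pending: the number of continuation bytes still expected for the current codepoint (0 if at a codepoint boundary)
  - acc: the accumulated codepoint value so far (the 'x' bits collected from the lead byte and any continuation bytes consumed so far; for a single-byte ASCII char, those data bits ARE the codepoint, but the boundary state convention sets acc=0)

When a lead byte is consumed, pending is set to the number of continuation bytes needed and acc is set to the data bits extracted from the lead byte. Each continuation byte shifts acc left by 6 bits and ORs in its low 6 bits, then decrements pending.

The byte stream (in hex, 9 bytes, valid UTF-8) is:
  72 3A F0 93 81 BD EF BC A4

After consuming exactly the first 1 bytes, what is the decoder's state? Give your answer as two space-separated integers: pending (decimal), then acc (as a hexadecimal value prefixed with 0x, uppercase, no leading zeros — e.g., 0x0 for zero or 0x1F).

Answer: 0 0x0

Derivation:
Byte[0]=72: 1-byte. pending=0, acc=0x0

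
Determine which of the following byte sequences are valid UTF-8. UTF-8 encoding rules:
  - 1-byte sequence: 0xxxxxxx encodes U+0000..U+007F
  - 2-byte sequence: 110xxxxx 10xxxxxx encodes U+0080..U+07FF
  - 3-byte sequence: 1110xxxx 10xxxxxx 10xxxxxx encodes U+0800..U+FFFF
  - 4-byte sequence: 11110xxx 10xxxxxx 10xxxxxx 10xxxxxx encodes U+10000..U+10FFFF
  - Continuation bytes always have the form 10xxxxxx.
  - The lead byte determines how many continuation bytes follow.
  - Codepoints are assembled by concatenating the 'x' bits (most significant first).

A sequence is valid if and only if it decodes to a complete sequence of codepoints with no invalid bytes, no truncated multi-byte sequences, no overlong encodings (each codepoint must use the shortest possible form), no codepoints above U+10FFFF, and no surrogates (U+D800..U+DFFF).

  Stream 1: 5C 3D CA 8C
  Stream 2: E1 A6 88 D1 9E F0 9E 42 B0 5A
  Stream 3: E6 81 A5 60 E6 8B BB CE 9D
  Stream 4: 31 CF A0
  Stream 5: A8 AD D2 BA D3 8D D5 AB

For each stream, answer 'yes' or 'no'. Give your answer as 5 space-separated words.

Answer: yes no yes yes no

Derivation:
Stream 1: decodes cleanly. VALID
Stream 2: error at byte offset 7. INVALID
Stream 3: decodes cleanly. VALID
Stream 4: decodes cleanly. VALID
Stream 5: error at byte offset 0. INVALID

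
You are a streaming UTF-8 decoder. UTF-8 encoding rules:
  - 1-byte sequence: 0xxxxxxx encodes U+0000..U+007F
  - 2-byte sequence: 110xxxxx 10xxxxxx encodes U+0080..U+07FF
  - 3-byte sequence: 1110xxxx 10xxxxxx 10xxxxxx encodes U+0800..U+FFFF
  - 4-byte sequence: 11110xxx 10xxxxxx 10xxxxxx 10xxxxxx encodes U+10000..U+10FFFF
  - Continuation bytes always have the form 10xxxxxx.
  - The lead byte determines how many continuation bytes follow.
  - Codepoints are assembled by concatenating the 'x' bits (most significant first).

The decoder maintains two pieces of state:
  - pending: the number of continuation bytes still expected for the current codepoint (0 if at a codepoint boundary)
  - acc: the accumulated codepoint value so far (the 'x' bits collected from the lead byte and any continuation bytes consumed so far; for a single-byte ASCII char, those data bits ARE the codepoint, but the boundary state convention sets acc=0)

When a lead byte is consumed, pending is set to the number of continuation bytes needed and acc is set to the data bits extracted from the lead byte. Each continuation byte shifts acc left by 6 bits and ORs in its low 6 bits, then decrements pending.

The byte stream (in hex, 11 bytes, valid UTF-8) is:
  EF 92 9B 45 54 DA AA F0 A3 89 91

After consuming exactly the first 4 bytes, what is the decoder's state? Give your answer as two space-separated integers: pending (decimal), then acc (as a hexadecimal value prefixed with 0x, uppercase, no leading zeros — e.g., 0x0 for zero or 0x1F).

Answer: 0 0x0

Derivation:
Byte[0]=EF: 3-byte lead. pending=2, acc=0xF
Byte[1]=92: continuation. acc=(acc<<6)|0x12=0x3D2, pending=1
Byte[2]=9B: continuation. acc=(acc<<6)|0x1B=0xF49B, pending=0
Byte[3]=45: 1-byte. pending=0, acc=0x0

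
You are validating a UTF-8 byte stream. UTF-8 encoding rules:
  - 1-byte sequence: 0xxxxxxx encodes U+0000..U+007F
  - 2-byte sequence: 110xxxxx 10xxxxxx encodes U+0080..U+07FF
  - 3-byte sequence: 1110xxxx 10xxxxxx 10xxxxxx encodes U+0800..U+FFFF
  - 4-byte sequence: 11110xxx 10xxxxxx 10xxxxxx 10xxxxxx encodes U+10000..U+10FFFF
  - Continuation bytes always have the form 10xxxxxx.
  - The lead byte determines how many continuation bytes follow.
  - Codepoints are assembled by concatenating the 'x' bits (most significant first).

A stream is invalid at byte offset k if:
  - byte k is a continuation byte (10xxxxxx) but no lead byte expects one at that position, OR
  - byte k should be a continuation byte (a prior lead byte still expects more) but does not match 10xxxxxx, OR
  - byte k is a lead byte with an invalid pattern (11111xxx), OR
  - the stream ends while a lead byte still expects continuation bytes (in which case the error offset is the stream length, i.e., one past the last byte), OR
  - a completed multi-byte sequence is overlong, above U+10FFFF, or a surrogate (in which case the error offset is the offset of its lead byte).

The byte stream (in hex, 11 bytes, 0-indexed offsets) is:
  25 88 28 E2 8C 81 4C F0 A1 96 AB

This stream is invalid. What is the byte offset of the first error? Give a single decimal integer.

Byte[0]=25: 1-byte ASCII. cp=U+0025
Byte[1]=88: INVALID lead byte (not 0xxx/110x/1110/11110)

Answer: 1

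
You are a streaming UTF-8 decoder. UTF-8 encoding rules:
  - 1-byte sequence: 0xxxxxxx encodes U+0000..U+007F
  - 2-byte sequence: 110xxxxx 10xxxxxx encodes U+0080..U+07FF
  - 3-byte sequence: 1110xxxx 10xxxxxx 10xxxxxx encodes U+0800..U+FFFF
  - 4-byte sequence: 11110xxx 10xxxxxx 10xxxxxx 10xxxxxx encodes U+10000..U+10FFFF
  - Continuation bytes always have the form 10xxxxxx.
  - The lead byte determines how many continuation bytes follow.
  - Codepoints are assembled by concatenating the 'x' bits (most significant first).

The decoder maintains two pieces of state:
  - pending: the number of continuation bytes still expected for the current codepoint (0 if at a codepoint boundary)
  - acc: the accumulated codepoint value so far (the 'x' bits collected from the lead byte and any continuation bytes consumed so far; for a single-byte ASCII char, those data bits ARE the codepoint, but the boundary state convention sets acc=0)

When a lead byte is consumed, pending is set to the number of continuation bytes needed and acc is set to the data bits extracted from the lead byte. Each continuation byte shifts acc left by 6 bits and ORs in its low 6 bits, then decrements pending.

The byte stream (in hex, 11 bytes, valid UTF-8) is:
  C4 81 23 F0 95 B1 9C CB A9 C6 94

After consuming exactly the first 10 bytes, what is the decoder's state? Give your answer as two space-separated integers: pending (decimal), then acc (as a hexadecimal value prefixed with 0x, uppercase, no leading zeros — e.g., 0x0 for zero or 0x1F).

Answer: 1 0x6

Derivation:
Byte[0]=C4: 2-byte lead. pending=1, acc=0x4
Byte[1]=81: continuation. acc=(acc<<6)|0x01=0x101, pending=0
Byte[2]=23: 1-byte. pending=0, acc=0x0
Byte[3]=F0: 4-byte lead. pending=3, acc=0x0
Byte[4]=95: continuation. acc=(acc<<6)|0x15=0x15, pending=2
Byte[5]=B1: continuation. acc=(acc<<6)|0x31=0x571, pending=1
Byte[6]=9C: continuation. acc=(acc<<6)|0x1C=0x15C5C, pending=0
Byte[7]=CB: 2-byte lead. pending=1, acc=0xB
Byte[8]=A9: continuation. acc=(acc<<6)|0x29=0x2E9, pending=0
Byte[9]=C6: 2-byte lead. pending=1, acc=0x6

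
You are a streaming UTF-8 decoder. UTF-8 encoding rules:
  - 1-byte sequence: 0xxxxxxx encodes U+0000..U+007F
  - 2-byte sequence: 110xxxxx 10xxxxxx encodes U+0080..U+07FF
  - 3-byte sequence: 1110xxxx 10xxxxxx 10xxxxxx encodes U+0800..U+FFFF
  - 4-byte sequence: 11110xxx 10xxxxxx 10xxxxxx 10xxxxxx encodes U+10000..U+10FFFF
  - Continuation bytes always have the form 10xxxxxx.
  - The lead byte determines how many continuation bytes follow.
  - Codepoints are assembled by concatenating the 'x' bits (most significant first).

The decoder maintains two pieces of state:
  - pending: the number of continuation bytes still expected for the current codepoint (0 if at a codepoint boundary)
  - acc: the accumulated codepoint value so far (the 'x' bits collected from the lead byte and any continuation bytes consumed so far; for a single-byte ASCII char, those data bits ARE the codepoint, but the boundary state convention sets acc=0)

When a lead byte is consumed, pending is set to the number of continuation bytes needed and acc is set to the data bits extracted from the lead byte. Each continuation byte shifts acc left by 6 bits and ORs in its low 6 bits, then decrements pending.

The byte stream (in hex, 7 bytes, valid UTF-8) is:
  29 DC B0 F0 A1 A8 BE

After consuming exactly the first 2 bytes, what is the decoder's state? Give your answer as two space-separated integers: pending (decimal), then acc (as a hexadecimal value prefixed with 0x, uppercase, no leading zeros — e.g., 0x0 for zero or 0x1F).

Byte[0]=29: 1-byte. pending=0, acc=0x0
Byte[1]=DC: 2-byte lead. pending=1, acc=0x1C

Answer: 1 0x1C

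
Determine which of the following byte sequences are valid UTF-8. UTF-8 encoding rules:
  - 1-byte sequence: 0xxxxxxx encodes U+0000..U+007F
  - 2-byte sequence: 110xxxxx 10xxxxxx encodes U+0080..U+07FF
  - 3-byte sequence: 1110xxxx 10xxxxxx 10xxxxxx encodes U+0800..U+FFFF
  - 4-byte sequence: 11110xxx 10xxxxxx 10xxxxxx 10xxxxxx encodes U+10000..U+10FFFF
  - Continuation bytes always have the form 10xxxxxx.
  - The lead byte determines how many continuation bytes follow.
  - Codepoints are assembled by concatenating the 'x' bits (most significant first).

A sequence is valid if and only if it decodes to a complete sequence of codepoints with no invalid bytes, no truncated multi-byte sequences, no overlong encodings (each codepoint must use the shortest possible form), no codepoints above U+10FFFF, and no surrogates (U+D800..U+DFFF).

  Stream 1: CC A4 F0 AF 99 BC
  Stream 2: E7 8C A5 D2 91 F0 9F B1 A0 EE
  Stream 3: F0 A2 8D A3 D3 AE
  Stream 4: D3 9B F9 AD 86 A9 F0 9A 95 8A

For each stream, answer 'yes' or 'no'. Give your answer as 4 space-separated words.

Stream 1: decodes cleanly. VALID
Stream 2: error at byte offset 10. INVALID
Stream 3: decodes cleanly. VALID
Stream 4: error at byte offset 2. INVALID

Answer: yes no yes no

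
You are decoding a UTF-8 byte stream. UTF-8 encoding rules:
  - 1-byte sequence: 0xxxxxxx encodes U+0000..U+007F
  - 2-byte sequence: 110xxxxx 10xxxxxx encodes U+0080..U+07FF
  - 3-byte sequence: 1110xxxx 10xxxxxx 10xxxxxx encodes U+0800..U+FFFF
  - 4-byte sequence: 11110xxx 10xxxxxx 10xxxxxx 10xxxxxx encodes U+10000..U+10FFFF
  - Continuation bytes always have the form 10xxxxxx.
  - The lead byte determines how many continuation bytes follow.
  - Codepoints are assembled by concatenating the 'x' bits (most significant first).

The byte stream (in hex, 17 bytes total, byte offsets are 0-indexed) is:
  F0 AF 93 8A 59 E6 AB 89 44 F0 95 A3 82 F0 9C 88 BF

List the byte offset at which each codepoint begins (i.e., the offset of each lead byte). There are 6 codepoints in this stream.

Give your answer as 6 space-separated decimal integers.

Byte[0]=F0: 4-byte lead, need 3 cont bytes. acc=0x0
Byte[1]=AF: continuation. acc=(acc<<6)|0x2F=0x2F
Byte[2]=93: continuation. acc=(acc<<6)|0x13=0xBD3
Byte[3]=8A: continuation. acc=(acc<<6)|0x0A=0x2F4CA
Completed: cp=U+2F4CA (starts at byte 0)
Byte[4]=59: 1-byte ASCII. cp=U+0059
Byte[5]=E6: 3-byte lead, need 2 cont bytes. acc=0x6
Byte[6]=AB: continuation. acc=(acc<<6)|0x2B=0x1AB
Byte[7]=89: continuation. acc=(acc<<6)|0x09=0x6AC9
Completed: cp=U+6AC9 (starts at byte 5)
Byte[8]=44: 1-byte ASCII. cp=U+0044
Byte[9]=F0: 4-byte lead, need 3 cont bytes. acc=0x0
Byte[10]=95: continuation. acc=(acc<<6)|0x15=0x15
Byte[11]=A3: continuation. acc=(acc<<6)|0x23=0x563
Byte[12]=82: continuation. acc=(acc<<6)|0x02=0x158C2
Completed: cp=U+158C2 (starts at byte 9)
Byte[13]=F0: 4-byte lead, need 3 cont bytes. acc=0x0
Byte[14]=9C: continuation. acc=(acc<<6)|0x1C=0x1C
Byte[15]=88: continuation. acc=(acc<<6)|0x08=0x708
Byte[16]=BF: continuation. acc=(acc<<6)|0x3F=0x1C23F
Completed: cp=U+1C23F (starts at byte 13)

Answer: 0 4 5 8 9 13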